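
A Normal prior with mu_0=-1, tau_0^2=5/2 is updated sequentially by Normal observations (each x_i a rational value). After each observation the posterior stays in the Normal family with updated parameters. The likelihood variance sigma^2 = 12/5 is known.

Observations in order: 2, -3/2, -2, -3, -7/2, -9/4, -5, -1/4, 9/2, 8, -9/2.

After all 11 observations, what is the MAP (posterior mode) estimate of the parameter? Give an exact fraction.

obs 1: x=2 → posterior Normal(26/49, 60/49)
obs 2: x=-3/2 → posterior Normal(-23/148, 30/37)
obs 3: x=-2 → posterior Normal(-41/66, 20/33)
obs 4: x=-3 → posterior Normal(-273/248, 15/31)
obs 5: x=-7/2 → posterior Normal(-224/149, 60/149)
obs 6: x=-9/4 → posterior Normal(-1121/696, 10/29)
obs 7: x=-5 → posterior Normal(-1621/796, 60/199)
obs 8: x=-1/4 → posterior Normal(-823/448, 15/56)
obs 9: x=9/2 → posterior Normal(-299/249, 20/83)
obs 10: x=8 → posterior Normal(-99/274, 30/137)
obs 11: x=-9/2 → posterior Normal(-423/598, 60/299)

-423/598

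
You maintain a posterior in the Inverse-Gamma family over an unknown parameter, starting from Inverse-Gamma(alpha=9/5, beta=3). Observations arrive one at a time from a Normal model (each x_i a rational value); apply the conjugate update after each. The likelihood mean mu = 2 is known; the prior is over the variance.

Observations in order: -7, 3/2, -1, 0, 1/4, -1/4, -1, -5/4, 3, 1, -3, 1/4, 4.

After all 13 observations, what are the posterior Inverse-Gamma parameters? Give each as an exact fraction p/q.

obs 1: x=-7 → posterior Inverse-Gamma(23/10, 87/2)
obs 2: x=3/2 → posterior Inverse-Gamma(14/5, 349/8)
obs 3: x=-1 → posterior Inverse-Gamma(33/10, 385/8)
obs 4: x=0 → posterior Inverse-Gamma(19/5, 401/8)
obs 5: x=1/4 → posterior Inverse-Gamma(43/10, 1653/32)
obs 6: x=-1/4 → posterior Inverse-Gamma(24/5, 867/16)
obs 7: x=-1 → posterior Inverse-Gamma(53/10, 939/16)
obs 8: x=-5/4 → posterior Inverse-Gamma(29/5, 2047/32)
obs 9: x=3 → posterior Inverse-Gamma(63/10, 2063/32)
obs 10: x=1 → posterior Inverse-Gamma(34/5, 2079/32)
obs 11: x=-3 → posterior Inverse-Gamma(73/10, 2479/32)
obs 12: x=1/4 → posterior Inverse-Gamma(39/5, 79)
obs 13: x=4 → posterior Inverse-Gamma(83/10, 81)

alpha=83/10, beta=81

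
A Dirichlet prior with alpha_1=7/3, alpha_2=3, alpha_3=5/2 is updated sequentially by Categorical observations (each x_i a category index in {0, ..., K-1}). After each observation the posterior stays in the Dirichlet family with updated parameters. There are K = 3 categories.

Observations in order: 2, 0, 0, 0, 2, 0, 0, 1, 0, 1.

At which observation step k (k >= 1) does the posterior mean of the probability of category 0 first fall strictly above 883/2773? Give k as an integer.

obs 1: x=2 → posterior Dirichlet(7/3, 3, 7/2)
obs 2: x=0 → posterior Dirichlet(10/3, 3, 7/2)
obs 3: x=0 → posterior Dirichlet(13/3, 3, 7/2)
obs 4: x=0 → posterior Dirichlet(16/3, 3, 7/2)
obs 5: x=2 → posterior Dirichlet(16/3, 3, 9/2)
obs 6: x=0 → posterior Dirichlet(19/3, 3, 9/2)
obs 7: x=0 → posterior Dirichlet(22/3, 3, 9/2)
obs 8: x=1 → posterior Dirichlet(22/3, 4, 9/2)
obs 9: x=0 → posterior Dirichlet(25/3, 4, 9/2)
obs 10: x=1 → posterior Dirichlet(25/3, 5, 9/2)

k = 2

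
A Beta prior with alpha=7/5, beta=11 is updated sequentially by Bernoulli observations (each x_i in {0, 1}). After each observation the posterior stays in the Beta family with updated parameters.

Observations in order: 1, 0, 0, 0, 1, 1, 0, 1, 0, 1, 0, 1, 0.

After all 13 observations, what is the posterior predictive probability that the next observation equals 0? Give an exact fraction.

obs 1: x=1 → posterior Beta(12/5, 11)
obs 2: x=0 → posterior Beta(12/5, 12)
obs 3: x=0 → posterior Beta(12/5, 13)
obs 4: x=0 → posterior Beta(12/5, 14)
obs 5: x=1 → posterior Beta(17/5, 14)
obs 6: x=1 → posterior Beta(22/5, 14)
obs 7: x=0 → posterior Beta(22/5, 15)
obs 8: x=1 → posterior Beta(27/5, 15)
obs 9: x=0 → posterior Beta(27/5, 16)
obs 10: x=1 → posterior Beta(32/5, 16)
obs 11: x=0 → posterior Beta(32/5, 17)
obs 12: x=1 → posterior Beta(37/5, 17)
obs 13: x=0 → posterior Beta(37/5, 18)

90/127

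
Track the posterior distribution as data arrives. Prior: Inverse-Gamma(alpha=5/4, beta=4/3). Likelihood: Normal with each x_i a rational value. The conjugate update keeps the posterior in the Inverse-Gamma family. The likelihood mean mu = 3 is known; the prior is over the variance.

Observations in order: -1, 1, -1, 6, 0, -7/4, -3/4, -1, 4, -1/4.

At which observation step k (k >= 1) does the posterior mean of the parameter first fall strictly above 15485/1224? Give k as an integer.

obs 1: x=-1 → posterior Inverse-Gamma(7/4, 28/3)
obs 2: x=1 → posterior Inverse-Gamma(9/4, 34/3)
obs 3: x=-1 → posterior Inverse-Gamma(11/4, 58/3)
obs 4: x=6 → posterior Inverse-Gamma(13/4, 143/6)
obs 5: x=0 → posterior Inverse-Gamma(15/4, 85/3)
obs 6: x=-7/4 → posterior Inverse-Gamma(17/4, 3803/96)
obs 7: x=-3/4 → posterior Inverse-Gamma(19/4, 2239/48)
obs 8: x=-1 → posterior Inverse-Gamma(21/4, 2623/48)
obs 9: x=4 → posterior Inverse-Gamma(23/4, 2647/48)
obs 10: x=-1/4 → posterior Inverse-Gamma(25/4, 5801/96)

k = 8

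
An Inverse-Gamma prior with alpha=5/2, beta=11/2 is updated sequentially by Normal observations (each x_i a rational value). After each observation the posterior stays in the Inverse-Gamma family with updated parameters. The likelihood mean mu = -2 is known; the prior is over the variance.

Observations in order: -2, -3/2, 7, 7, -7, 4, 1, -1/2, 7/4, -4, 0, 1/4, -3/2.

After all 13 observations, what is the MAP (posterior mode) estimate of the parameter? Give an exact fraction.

2183/160

obs 1: x=-2 → posterior Inverse-Gamma(3, 11/2)
obs 2: x=-3/2 → posterior Inverse-Gamma(7/2, 45/8)
obs 3: x=7 → posterior Inverse-Gamma(4, 369/8)
obs 4: x=7 → posterior Inverse-Gamma(9/2, 693/8)
obs 5: x=-7 → posterior Inverse-Gamma(5, 793/8)
obs 6: x=4 → posterior Inverse-Gamma(11/2, 937/8)
obs 7: x=1 → posterior Inverse-Gamma(6, 973/8)
obs 8: x=-1/2 → posterior Inverse-Gamma(13/2, 491/4)
obs 9: x=7/4 → posterior Inverse-Gamma(7, 4153/32)
obs 10: x=-4 → posterior Inverse-Gamma(15/2, 4217/32)
obs 11: x=0 → posterior Inverse-Gamma(8, 4281/32)
obs 12: x=1/4 → posterior Inverse-Gamma(17/2, 2181/16)
obs 13: x=-3/2 → posterior Inverse-Gamma(9, 2183/16)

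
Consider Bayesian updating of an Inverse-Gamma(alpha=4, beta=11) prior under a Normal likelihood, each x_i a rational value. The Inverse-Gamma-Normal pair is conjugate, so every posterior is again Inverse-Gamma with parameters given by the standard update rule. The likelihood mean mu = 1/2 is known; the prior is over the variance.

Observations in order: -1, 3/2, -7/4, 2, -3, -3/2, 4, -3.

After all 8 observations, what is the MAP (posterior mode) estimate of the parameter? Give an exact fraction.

obs 1: x=-1 → posterior Inverse-Gamma(9/2, 97/8)
obs 2: x=3/2 → posterior Inverse-Gamma(5, 101/8)
obs 3: x=-7/4 → posterior Inverse-Gamma(11/2, 485/32)
obs 4: x=2 → posterior Inverse-Gamma(6, 521/32)
obs 5: x=-3 → posterior Inverse-Gamma(13/2, 717/32)
obs 6: x=-3/2 → posterior Inverse-Gamma(7, 781/32)
obs 7: x=4 → posterior Inverse-Gamma(15/2, 977/32)
obs 8: x=-3 → posterior Inverse-Gamma(8, 1173/32)

391/96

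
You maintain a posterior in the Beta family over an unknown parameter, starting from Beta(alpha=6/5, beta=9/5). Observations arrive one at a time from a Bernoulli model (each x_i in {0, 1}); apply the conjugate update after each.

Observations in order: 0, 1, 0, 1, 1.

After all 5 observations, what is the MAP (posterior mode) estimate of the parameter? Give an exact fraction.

obs 1: x=0 → posterior Beta(6/5, 14/5)
obs 2: x=1 → posterior Beta(11/5, 14/5)
obs 3: x=0 → posterior Beta(11/5, 19/5)
obs 4: x=1 → posterior Beta(16/5, 19/5)
obs 5: x=1 → posterior Beta(21/5, 19/5)

8/15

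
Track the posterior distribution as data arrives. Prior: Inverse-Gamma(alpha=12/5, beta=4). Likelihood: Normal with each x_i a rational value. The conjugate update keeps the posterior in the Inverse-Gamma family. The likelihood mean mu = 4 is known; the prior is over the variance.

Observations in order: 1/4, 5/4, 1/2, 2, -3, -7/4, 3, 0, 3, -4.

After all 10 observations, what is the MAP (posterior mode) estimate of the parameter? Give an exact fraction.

obs 1: x=1/4 → posterior Inverse-Gamma(29/10, 353/32)
obs 2: x=5/4 → posterior Inverse-Gamma(17/5, 237/16)
obs 3: x=1/2 → posterior Inverse-Gamma(39/10, 335/16)
obs 4: x=2 → posterior Inverse-Gamma(22/5, 367/16)
obs 5: x=-3 → posterior Inverse-Gamma(49/10, 759/16)
obs 6: x=-7/4 → posterior Inverse-Gamma(27/5, 2047/32)
obs 7: x=3 → posterior Inverse-Gamma(59/10, 2063/32)
obs 8: x=0 → posterior Inverse-Gamma(32/5, 2319/32)
obs 9: x=3 → posterior Inverse-Gamma(69/10, 2335/32)
obs 10: x=-4 → posterior Inverse-Gamma(37/5, 3359/32)

16795/1344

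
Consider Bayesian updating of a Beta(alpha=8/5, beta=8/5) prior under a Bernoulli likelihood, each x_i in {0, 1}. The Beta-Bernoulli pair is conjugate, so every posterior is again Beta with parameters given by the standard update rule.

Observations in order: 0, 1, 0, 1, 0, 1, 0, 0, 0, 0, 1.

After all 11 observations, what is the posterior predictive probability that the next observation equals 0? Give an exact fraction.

43/71

obs 1: x=0 → posterior Beta(8/5, 13/5)
obs 2: x=1 → posterior Beta(13/5, 13/5)
obs 3: x=0 → posterior Beta(13/5, 18/5)
obs 4: x=1 → posterior Beta(18/5, 18/5)
obs 5: x=0 → posterior Beta(18/5, 23/5)
obs 6: x=1 → posterior Beta(23/5, 23/5)
obs 7: x=0 → posterior Beta(23/5, 28/5)
obs 8: x=0 → posterior Beta(23/5, 33/5)
obs 9: x=0 → posterior Beta(23/5, 38/5)
obs 10: x=0 → posterior Beta(23/5, 43/5)
obs 11: x=1 → posterior Beta(28/5, 43/5)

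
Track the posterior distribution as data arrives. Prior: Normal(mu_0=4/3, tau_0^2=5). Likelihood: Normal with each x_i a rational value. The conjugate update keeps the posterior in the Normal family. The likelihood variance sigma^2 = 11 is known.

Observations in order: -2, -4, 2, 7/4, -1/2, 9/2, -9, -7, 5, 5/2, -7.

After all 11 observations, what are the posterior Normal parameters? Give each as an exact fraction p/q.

obs 1: x=-2 → posterior Normal(7/24, 55/16)
obs 2: x=-4 → posterior Normal(-46/63, 55/21)
obs 3: x=2 → posterior Normal(-8/39, 55/26)
obs 4: x=7/4 → posterior Normal(41/372, 55/31)
obs 5: x=-1/2 → posterior Normal(11/432, 55/36)
obs 6: x=9/2 → posterior Normal(281/492, 55/41)
obs 7: x=-9 → posterior Normal(-259/552, 55/46)
obs 8: x=-7 → posterior Normal(-679/612, 55/51)
obs 9: x=5 → posterior Normal(-379/672, 55/56)
obs 10: x=5/2 → posterior Normal(-229/732, 55/61)
obs 11: x=-7 → posterior Normal(-59/72, 5/6)

mu_0=-59/72, tau_0^2=5/6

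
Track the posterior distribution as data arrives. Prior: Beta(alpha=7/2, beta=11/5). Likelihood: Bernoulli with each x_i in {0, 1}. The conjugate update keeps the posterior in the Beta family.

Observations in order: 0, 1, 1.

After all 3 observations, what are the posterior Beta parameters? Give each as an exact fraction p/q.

alpha=11/2, beta=16/5

obs 1: x=0 → posterior Beta(7/2, 16/5)
obs 2: x=1 → posterior Beta(9/2, 16/5)
obs 3: x=1 → posterior Beta(11/2, 16/5)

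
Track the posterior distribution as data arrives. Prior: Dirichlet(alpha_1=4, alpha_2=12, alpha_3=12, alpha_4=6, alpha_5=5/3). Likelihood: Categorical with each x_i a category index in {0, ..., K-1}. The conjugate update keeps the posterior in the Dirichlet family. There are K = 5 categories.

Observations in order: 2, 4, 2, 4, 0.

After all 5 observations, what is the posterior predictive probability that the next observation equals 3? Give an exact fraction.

obs 1: x=2 → posterior Dirichlet(4, 12, 13, 6, 5/3)
obs 2: x=4 → posterior Dirichlet(4, 12, 13, 6, 8/3)
obs 3: x=2 → posterior Dirichlet(4, 12, 14, 6, 8/3)
obs 4: x=4 → posterior Dirichlet(4, 12, 14, 6, 11/3)
obs 5: x=0 → posterior Dirichlet(5, 12, 14, 6, 11/3)

9/61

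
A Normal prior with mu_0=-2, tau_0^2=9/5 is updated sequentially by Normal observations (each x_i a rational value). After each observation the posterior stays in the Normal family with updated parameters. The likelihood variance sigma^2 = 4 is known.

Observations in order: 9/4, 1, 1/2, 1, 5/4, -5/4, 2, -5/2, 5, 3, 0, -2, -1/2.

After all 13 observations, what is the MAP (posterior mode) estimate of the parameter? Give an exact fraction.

obs 1: x=9/4 → posterior Normal(-79/116, 36/29)
obs 2: x=1 → posterior Normal(-43/152, 18/19)
obs 3: x=1/2 → posterior Normal(-25/188, 36/47)
obs 4: x=1 → posterior Normal(11/224, 9/14)
obs 5: x=5/4 → posterior Normal(14/65, 36/65)
obs 6: x=-5/4 → posterior Normal(11/296, 18/37)
obs 7: x=2 → posterior Normal(1/4, 36/83)
obs 8: x=-5/2 → posterior Normal(-7/368, 9/23)
obs 9: x=5 → posterior Normal(173/404, 36/101)
obs 10: x=3 → posterior Normal(281/440, 18/55)
obs 11: x=0 → posterior Normal(281/476, 36/119)
obs 12: x=-2 → posterior Normal(209/512, 9/32)
obs 13: x=-1/2 → posterior Normal(191/548, 36/137)

191/548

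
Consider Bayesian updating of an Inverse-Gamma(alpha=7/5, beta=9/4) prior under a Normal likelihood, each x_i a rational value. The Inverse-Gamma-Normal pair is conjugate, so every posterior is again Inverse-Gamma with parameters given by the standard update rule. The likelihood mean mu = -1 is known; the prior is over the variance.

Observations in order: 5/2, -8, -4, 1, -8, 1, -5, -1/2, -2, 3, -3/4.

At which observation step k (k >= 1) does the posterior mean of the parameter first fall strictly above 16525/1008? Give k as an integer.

obs 1: x=5/2 → posterior Inverse-Gamma(19/10, 67/8)
obs 2: x=-8 → posterior Inverse-Gamma(12/5, 263/8)
obs 3: x=-4 → posterior Inverse-Gamma(29/10, 299/8)
obs 4: x=1 → posterior Inverse-Gamma(17/5, 315/8)
obs 5: x=-8 → posterior Inverse-Gamma(39/10, 511/8)
obs 6: x=1 → posterior Inverse-Gamma(22/5, 527/8)
obs 7: x=-5 → posterior Inverse-Gamma(49/10, 591/8)
obs 8: x=-1/2 → posterior Inverse-Gamma(27/5, 74)
obs 9: x=-2 → posterior Inverse-Gamma(59/10, 149/2)
obs 10: x=3 → posterior Inverse-Gamma(32/5, 165/2)
obs 11: x=-3/4 → posterior Inverse-Gamma(69/10, 2641/32)

k = 2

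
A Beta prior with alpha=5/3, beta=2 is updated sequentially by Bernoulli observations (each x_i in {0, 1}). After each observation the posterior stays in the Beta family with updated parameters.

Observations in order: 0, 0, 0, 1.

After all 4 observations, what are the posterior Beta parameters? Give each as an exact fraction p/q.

alpha=8/3, beta=5

obs 1: x=0 → posterior Beta(5/3, 3)
obs 2: x=0 → posterior Beta(5/3, 4)
obs 3: x=0 → posterior Beta(5/3, 5)
obs 4: x=1 → posterior Beta(8/3, 5)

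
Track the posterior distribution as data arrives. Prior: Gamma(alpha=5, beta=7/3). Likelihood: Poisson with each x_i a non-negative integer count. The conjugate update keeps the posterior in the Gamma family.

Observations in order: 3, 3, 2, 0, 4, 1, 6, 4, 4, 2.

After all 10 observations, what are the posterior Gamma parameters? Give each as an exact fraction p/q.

alpha=34, beta=37/3

obs 1: x=3 → posterior Gamma(8, 10/3)
obs 2: x=3 → posterior Gamma(11, 13/3)
obs 3: x=2 → posterior Gamma(13, 16/3)
obs 4: x=0 → posterior Gamma(13, 19/3)
obs 5: x=4 → posterior Gamma(17, 22/3)
obs 6: x=1 → posterior Gamma(18, 25/3)
obs 7: x=6 → posterior Gamma(24, 28/3)
obs 8: x=4 → posterior Gamma(28, 31/3)
obs 9: x=4 → posterior Gamma(32, 34/3)
obs 10: x=2 → posterior Gamma(34, 37/3)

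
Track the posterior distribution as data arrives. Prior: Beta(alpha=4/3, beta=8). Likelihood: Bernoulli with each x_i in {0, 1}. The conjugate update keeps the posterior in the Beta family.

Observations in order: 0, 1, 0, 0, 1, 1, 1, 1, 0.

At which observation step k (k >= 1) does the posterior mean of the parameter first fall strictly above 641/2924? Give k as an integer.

k = 5

obs 1: x=0 → posterior Beta(4/3, 9)
obs 2: x=1 → posterior Beta(7/3, 9)
obs 3: x=0 → posterior Beta(7/3, 10)
obs 4: x=0 → posterior Beta(7/3, 11)
obs 5: x=1 → posterior Beta(10/3, 11)
obs 6: x=1 → posterior Beta(13/3, 11)
obs 7: x=1 → posterior Beta(16/3, 11)
obs 8: x=1 → posterior Beta(19/3, 11)
obs 9: x=0 → posterior Beta(19/3, 12)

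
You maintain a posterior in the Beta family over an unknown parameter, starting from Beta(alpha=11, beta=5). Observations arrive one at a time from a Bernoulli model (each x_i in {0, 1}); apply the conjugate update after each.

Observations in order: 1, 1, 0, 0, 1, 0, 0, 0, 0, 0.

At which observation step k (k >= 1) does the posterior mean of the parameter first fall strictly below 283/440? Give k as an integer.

obs 1: x=1 → posterior Beta(12, 5)
obs 2: x=1 → posterior Beta(13, 5)
obs 3: x=0 → posterior Beta(13, 6)
obs 4: x=0 → posterior Beta(13, 7)
obs 5: x=1 → posterior Beta(14, 7)
obs 6: x=0 → posterior Beta(14, 8)
obs 7: x=0 → posterior Beta(14, 9)
obs 8: x=0 → posterior Beta(14, 10)
obs 9: x=0 → posterior Beta(14, 11)
obs 10: x=0 → posterior Beta(14, 12)

k = 6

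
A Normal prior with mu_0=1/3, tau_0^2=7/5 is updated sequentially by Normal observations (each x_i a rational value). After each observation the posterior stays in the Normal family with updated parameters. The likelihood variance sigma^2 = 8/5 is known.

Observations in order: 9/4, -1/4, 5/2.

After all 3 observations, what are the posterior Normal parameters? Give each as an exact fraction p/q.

mu_0=205/174, tau_0^2=56/145

obs 1: x=9/4 → posterior Normal(221/180, 56/75)
obs 2: x=-1/4 → posterior Normal(25/33, 28/55)
obs 3: x=5/2 → posterior Normal(205/174, 56/145)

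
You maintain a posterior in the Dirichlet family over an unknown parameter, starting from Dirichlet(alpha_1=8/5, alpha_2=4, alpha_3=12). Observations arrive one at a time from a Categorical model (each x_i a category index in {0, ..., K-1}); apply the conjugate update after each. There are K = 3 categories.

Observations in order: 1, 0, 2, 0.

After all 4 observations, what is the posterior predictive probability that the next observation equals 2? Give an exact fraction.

65/108

obs 1: x=1 → posterior Dirichlet(8/5, 5, 12)
obs 2: x=0 → posterior Dirichlet(13/5, 5, 12)
obs 3: x=2 → posterior Dirichlet(13/5, 5, 13)
obs 4: x=0 → posterior Dirichlet(18/5, 5, 13)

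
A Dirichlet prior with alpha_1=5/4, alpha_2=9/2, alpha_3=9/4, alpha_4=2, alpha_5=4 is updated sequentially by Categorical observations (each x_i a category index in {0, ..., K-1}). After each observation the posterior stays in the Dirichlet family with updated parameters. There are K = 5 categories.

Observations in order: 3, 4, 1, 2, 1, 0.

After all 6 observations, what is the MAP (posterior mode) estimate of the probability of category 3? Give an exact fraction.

2/15

obs 1: x=3 → posterior Dirichlet(5/4, 9/2, 9/4, 3, 4)
obs 2: x=4 → posterior Dirichlet(5/4, 9/2, 9/4, 3, 5)
obs 3: x=1 → posterior Dirichlet(5/4, 11/2, 9/4, 3, 5)
obs 4: x=2 → posterior Dirichlet(5/4, 11/2, 13/4, 3, 5)
obs 5: x=1 → posterior Dirichlet(5/4, 13/2, 13/4, 3, 5)
obs 6: x=0 → posterior Dirichlet(9/4, 13/2, 13/4, 3, 5)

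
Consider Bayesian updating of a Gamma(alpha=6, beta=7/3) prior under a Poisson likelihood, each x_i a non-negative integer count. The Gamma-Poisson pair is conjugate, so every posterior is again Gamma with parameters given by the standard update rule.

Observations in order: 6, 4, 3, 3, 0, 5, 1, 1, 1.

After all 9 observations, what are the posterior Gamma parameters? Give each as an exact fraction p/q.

alpha=30, beta=34/3

obs 1: x=6 → posterior Gamma(12, 10/3)
obs 2: x=4 → posterior Gamma(16, 13/3)
obs 3: x=3 → posterior Gamma(19, 16/3)
obs 4: x=3 → posterior Gamma(22, 19/3)
obs 5: x=0 → posterior Gamma(22, 22/3)
obs 6: x=5 → posterior Gamma(27, 25/3)
obs 7: x=1 → posterior Gamma(28, 28/3)
obs 8: x=1 → posterior Gamma(29, 31/3)
obs 9: x=1 → posterior Gamma(30, 34/3)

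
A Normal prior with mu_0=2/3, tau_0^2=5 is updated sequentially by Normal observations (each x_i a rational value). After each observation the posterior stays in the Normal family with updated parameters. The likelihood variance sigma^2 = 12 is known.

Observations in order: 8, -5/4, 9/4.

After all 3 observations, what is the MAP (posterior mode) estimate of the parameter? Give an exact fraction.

obs 1: x=8 → posterior Normal(48/17, 60/17)
obs 2: x=-5/4 → posterior Normal(167/88, 30/11)
obs 3: x=9/4 → posterior Normal(53/27, 20/9)

53/27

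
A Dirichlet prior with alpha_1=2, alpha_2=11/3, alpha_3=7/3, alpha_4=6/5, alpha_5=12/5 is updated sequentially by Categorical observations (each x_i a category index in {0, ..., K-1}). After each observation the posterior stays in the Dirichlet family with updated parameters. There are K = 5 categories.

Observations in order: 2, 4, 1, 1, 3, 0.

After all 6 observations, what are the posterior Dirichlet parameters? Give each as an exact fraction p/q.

alpha_1=3, alpha_2=17/3, alpha_3=10/3, alpha_4=11/5, alpha_5=17/5

obs 1: x=2 → posterior Dirichlet(2, 11/3, 10/3, 6/5, 12/5)
obs 2: x=4 → posterior Dirichlet(2, 11/3, 10/3, 6/5, 17/5)
obs 3: x=1 → posterior Dirichlet(2, 14/3, 10/3, 6/5, 17/5)
obs 4: x=1 → posterior Dirichlet(2, 17/3, 10/3, 6/5, 17/5)
obs 5: x=3 → posterior Dirichlet(2, 17/3, 10/3, 11/5, 17/5)
obs 6: x=0 → posterior Dirichlet(3, 17/3, 10/3, 11/5, 17/5)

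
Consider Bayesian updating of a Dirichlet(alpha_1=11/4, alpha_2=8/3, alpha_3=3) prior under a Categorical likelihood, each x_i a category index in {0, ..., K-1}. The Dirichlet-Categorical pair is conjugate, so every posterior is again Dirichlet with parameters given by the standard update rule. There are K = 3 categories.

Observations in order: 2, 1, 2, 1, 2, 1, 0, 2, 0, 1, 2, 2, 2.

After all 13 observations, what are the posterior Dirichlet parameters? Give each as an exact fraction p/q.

alpha_1=19/4, alpha_2=20/3, alpha_3=10

obs 1: x=2 → posterior Dirichlet(11/4, 8/3, 4)
obs 2: x=1 → posterior Dirichlet(11/4, 11/3, 4)
obs 3: x=2 → posterior Dirichlet(11/4, 11/3, 5)
obs 4: x=1 → posterior Dirichlet(11/4, 14/3, 5)
obs 5: x=2 → posterior Dirichlet(11/4, 14/3, 6)
obs 6: x=1 → posterior Dirichlet(11/4, 17/3, 6)
obs 7: x=0 → posterior Dirichlet(15/4, 17/3, 6)
obs 8: x=2 → posterior Dirichlet(15/4, 17/3, 7)
obs 9: x=0 → posterior Dirichlet(19/4, 17/3, 7)
obs 10: x=1 → posterior Dirichlet(19/4, 20/3, 7)
obs 11: x=2 → posterior Dirichlet(19/4, 20/3, 8)
obs 12: x=2 → posterior Dirichlet(19/4, 20/3, 9)
obs 13: x=2 → posterior Dirichlet(19/4, 20/3, 10)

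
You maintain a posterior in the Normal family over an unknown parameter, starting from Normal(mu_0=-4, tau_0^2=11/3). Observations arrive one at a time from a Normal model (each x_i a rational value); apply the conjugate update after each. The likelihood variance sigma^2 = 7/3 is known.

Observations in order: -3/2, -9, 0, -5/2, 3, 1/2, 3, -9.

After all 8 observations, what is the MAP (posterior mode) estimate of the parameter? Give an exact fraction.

obs 1: x=-3/2 → posterior Normal(-89/36, 77/54)
obs 2: x=-9 → posterior Normal(-287/58, 77/87)
obs 3: x=0 → posterior Normal(-287/80, 77/120)
obs 4: x=-5/2 → posterior Normal(-57/17, 77/153)
obs 5: x=3 → posterior Normal(-69/31, 77/186)
obs 6: x=1/2 → posterior Normal(-265/146, 77/219)
obs 7: x=3 → posterior Normal(-199/168, 11/36)
obs 8: x=-9 → posterior Normal(-397/190, 77/285)

-397/190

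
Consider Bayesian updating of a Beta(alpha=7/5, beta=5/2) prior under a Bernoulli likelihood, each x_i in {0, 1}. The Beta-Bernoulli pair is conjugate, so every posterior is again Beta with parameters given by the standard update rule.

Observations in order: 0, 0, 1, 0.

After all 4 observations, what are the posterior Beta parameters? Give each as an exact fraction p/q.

obs 1: x=0 → posterior Beta(7/5, 7/2)
obs 2: x=0 → posterior Beta(7/5, 9/2)
obs 3: x=1 → posterior Beta(12/5, 9/2)
obs 4: x=0 → posterior Beta(12/5, 11/2)

alpha=12/5, beta=11/2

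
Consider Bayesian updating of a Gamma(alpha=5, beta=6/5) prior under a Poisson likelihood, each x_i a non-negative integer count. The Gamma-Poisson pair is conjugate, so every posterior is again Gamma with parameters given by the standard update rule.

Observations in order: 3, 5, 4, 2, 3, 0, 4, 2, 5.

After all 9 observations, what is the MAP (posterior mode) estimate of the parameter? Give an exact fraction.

160/51

obs 1: x=3 → posterior Gamma(8, 11/5)
obs 2: x=5 → posterior Gamma(13, 16/5)
obs 3: x=4 → posterior Gamma(17, 21/5)
obs 4: x=2 → posterior Gamma(19, 26/5)
obs 5: x=3 → posterior Gamma(22, 31/5)
obs 6: x=0 → posterior Gamma(22, 36/5)
obs 7: x=4 → posterior Gamma(26, 41/5)
obs 8: x=2 → posterior Gamma(28, 46/5)
obs 9: x=5 → posterior Gamma(33, 51/5)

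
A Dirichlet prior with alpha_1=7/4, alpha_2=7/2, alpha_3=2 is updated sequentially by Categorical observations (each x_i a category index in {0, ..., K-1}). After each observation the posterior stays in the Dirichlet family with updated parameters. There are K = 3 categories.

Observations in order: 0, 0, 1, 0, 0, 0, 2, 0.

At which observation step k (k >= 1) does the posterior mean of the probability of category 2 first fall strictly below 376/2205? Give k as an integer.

k = 5

obs 1: x=0 → posterior Dirichlet(11/4, 7/2, 2)
obs 2: x=0 → posterior Dirichlet(15/4, 7/2, 2)
obs 3: x=1 → posterior Dirichlet(15/4, 9/2, 2)
obs 4: x=0 → posterior Dirichlet(19/4, 9/2, 2)
obs 5: x=0 → posterior Dirichlet(23/4, 9/2, 2)
obs 6: x=0 → posterior Dirichlet(27/4, 9/2, 2)
obs 7: x=2 → posterior Dirichlet(27/4, 9/2, 3)
obs 8: x=0 → posterior Dirichlet(31/4, 9/2, 3)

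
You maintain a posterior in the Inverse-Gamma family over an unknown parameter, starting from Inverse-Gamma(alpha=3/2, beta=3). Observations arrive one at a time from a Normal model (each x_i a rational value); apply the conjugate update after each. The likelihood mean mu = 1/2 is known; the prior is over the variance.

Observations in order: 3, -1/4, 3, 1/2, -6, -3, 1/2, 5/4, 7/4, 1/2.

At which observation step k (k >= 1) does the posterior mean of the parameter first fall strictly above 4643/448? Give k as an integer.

k = 6

obs 1: x=3 → posterior Inverse-Gamma(2, 49/8)
obs 2: x=-1/4 → posterior Inverse-Gamma(5/2, 205/32)
obs 3: x=3 → posterior Inverse-Gamma(3, 305/32)
obs 4: x=1/2 → posterior Inverse-Gamma(7/2, 305/32)
obs 5: x=-6 → posterior Inverse-Gamma(4, 981/32)
obs 6: x=-3 → posterior Inverse-Gamma(9/2, 1177/32)
obs 7: x=1/2 → posterior Inverse-Gamma(5, 1177/32)
obs 8: x=5/4 → posterior Inverse-Gamma(11/2, 593/16)
obs 9: x=7/4 → posterior Inverse-Gamma(6, 1211/32)
obs 10: x=1/2 → posterior Inverse-Gamma(13/2, 1211/32)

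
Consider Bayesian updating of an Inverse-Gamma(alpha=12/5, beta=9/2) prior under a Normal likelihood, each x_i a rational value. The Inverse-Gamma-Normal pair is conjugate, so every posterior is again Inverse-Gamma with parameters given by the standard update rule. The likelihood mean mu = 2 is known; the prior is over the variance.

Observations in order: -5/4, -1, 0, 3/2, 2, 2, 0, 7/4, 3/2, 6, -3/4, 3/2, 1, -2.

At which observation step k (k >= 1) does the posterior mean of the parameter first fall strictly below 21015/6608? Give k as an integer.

k = 9

obs 1: x=-5/4 → posterior Inverse-Gamma(29/10, 313/32)
obs 2: x=-1 → posterior Inverse-Gamma(17/5, 457/32)
obs 3: x=0 → posterior Inverse-Gamma(39/10, 521/32)
obs 4: x=3/2 → posterior Inverse-Gamma(22/5, 525/32)
obs 5: x=2 → posterior Inverse-Gamma(49/10, 525/32)
obs 6: x=2 → posterior Inverse-Gamma(27/5, 525/32)
obs 7: x=0 → posterior Inverse-Gamma(59/10, 589/32)
obs 8: x=7/4 → posterior Inverse-Gamma(32/5, 295/16)
obs 9: x=3/2 → posterior Inverse-Gamma(69/10, 297/16)
obs 10: x=6 → posterior Inverse-Gamma(37/5, 425/16)
obs 11: x=-3/4 → posterior Inverse-Gamma(79/10, 971/32)
obs 12: x=3/2 → posterior Inverse-Gamma(42/5, 975/32)
obs 13: x=1 → posterior Inverse-Gamma(89/10, 991/32)
obs 14: x=-2 → posterior Inverse-Gamma(47/5, 1247/32)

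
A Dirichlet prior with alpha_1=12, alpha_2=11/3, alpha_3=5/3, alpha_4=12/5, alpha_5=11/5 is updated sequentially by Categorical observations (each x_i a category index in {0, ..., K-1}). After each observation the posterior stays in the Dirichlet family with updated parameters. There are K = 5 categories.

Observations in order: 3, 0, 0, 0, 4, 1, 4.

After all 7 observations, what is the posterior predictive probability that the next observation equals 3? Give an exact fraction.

51/434

obs 1: x=3 → posterior Dirichlet(12, 11/3, 5/3, 17/5, 11/5)
obs 2: x=0 → posterior Dirichlet(13, 11/3, 5/3, 17/5, 11/5)
obs 3: x=0 → posterior Dirichlet(14, 11/3, 5/3, 17/5, 11/5)
obs 4: x=0 → posterior Dirichlet(15, 11/3, 5/3, 17/5, 11/5)
obs 5: x=4 → posterior Dirichlet(15, 11/3, 5/3, 17/5, 16/5)
obs 6: x=1 → posterior Dirichlet(15, 14/3, 5/3, 17/5, 16/5)
obs 7: x=4 → posterior Dirichlet(15, 14/3, 5/3, 17/5, 21/5)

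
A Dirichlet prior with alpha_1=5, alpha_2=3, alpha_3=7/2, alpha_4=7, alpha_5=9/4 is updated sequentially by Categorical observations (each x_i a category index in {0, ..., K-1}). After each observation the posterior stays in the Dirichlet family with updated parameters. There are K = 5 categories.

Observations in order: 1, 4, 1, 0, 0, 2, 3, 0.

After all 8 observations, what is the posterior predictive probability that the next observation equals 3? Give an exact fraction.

obs 1: x=1 → posterior Dirichlet(5, 4, 7/2, 7, 9/4)
obs 2: x=4 → posterior Dirichlet(5, 4, 7/2, 7, 13/4)
obs 3: x=1 → posterior Dirichlet(5, 5, 7/2, 7, 13/4)
obs 4: x=0 → posterior Dirichlet(6, 5, 7/2, 7, 13/4)
obs 5: x=0 → posterior Dirichlet(7, 5, 7/2, 7, 13/4)
obs 6: x=2 → posterior Dirichlet(7, 5, 9/2, 7, 13/4)
obs 7: x=3 → posterior Dirichlet(7, 5, 9/2, 8, 13/4)
obs 8: x=0 → posterior Dirichlet(8, 5, 9/2, 8, 13/4)

32/115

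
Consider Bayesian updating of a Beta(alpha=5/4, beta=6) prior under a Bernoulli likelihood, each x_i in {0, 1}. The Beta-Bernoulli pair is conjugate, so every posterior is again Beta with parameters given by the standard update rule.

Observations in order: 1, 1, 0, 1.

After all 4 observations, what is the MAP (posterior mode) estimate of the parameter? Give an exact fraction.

13/37

obs 1: x=1 → posterior Beta(9/4, 6)
obs 2: x=1 → posterior Beta(13/4, 6)
obs 3: x=0 → posterior Beta(13/4, 7)
obs 4: x=1 → posterior Beta(17/4, 7)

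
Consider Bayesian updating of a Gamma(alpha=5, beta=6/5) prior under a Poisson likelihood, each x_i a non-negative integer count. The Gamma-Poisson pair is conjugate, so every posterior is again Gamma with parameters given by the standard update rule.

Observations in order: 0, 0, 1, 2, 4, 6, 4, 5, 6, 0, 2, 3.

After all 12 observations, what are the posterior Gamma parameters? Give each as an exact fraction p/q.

alpha=38, beta=66/5

obs 1: x=0 → posterior Gamma(5, 11/5)
obs 2: x=0 → posterior Gamma(5, 16/5)
obs 3: x=1 → posterior Gamma(6, 21/5)
obs 4: x=2 → posterior Gamma(8, 26/5)
obs 5: x=4 → posterior Gamma(12, 31/5)
obs 6: x=6 → posterior Gamma(18, 36/5)
obs 7: x=4 → posterior Gamma(22, 41/5)
obs 8: x=5 → posterior Gamma(27, 46/5)
obs 9: x=6 → posterior Gamma(33, 51/5)
obs 10: x=0 → posterior Gamma(33, 56/5)
obs 11: x=2 → posterior Gamma(35, 61/5)
obs 12: x=3 → posterior Gamma(38, 66/5)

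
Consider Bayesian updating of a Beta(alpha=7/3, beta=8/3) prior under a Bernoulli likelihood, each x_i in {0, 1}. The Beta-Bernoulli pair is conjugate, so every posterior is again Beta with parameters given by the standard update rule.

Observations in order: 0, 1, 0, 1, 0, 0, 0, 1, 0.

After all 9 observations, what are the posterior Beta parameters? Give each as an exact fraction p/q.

obs 1: x=0 → posterior Beta(7/3, 11/3)
obs 2: x=1 → posterior Beta(10/3, 11/3)
obs 3: x=0 → posterior Beta(10/3, 14/3)
obs 4: x=1 → posterior Beta(13/3, 14/3)
obs 5: x=0 → posterior Beta(13/3, 17/3)
obs 6: x=0 → posterior Beta(13/3, 20/3)
obs 7: x=0 → posterior Beta(13/3, 23/3)
obs 8: x=1 → posterior Beta(16/3, 23/3)
obs 9: x=0 → posterior Beta(16/3, 26/3)

alpha=16/3, beta=26/3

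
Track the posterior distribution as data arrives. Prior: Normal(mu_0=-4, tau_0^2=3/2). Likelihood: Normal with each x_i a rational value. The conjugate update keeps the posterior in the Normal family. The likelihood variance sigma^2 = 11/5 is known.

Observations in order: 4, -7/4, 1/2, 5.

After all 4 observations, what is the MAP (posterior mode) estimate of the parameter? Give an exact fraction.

obs 1: x=4 → posterior Normal(-28/37, 33/37)
obs 2: x=-7/4 → posterior Normal(-217/208, 33/52)
obs 3: x=1/2 → posterior Normal(-187/268, 33/67)
obs 4: x=5 → posterior Normal(113/328, 33/82)

113/328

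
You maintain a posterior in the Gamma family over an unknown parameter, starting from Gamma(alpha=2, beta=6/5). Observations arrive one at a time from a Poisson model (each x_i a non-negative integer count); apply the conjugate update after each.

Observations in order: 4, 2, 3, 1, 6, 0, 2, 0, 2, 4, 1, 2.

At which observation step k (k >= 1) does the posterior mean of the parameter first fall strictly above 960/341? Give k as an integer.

obs 1: x=4 → posterior Gamma(6, 11/5)
obs 2: x=2 → posterior Gamma(8, 16/5)
obs 3: x=3 → posterior Gamma(11, 21/5)
obs 4: x=1 → posterior Gamma(12, 26/5)
obs 5: x=6 → posterior Gamma(18, 31/5)
obs 6: x=0 → posterior Gamma(18, 36/5)
obs 7: x=2 → posterior Gamma(20, 41/5)
obs 8: x=0 → posterior Gamma(20, 46/5)
obs 9: x=2 → posterior Gamma(22, 51/5)
obs 10: x=4 → posterior Gamma(26, 56/5)
obs 11: x=1 → posterior Gamma(27, 61/5)
obs 12: x=2 → posterior Gamma(29, 66/5)

k = 5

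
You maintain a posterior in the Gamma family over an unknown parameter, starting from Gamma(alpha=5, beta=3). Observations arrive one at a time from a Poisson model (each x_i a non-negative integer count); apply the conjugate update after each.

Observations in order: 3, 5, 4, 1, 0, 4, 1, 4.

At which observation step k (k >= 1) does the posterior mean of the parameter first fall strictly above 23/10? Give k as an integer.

k = 2

obs 1: x=3 → posterior Gamma(8, 4)
obs 2: x=5 → posterior Gamma(13, 5)
obs 3: x=4 → posterior Gamma(17, 6)
obs 4: x=1 → posterior Gamma(18, 7)
obs 5: x=0 → posterior Gamma(18, 8)
obs 6: x=4 → posterior Gamma(22, 9)
obs 7: x=1 → posterior Gamma(23, 10)
obs 8: x=4 → posterior Gamma(27, 11)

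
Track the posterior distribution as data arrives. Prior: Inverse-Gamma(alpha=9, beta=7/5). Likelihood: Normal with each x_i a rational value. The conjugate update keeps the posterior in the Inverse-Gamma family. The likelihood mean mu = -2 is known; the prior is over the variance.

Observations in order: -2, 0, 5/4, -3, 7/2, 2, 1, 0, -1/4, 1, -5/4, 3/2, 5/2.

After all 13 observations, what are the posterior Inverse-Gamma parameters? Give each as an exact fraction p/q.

obs 1: x=-2 → posterior Inverse-Gamma(19/2, 7/5)
obs 2: x=0 → posterior Inverse-Gamma(10, 17/5)
obs 3: x=5/4 → posterior Inverse-Gamma(21/2, 1389/160)
obs 4: x=-3 → posterior Inverse-Gamma(11, 1469/160)
obs 5: x=7/2 → posterior Inverse-Gamma(23/2, 3889/160)
obs 6: x=2 → posterior Inverse-Gamma(12, 5169/160)
obs 7: x=1 → posterior Inverse-Gamma(25/2, 5889/160)
obs 8: x=0 → posterior Inverse-Gamma(13, 6209/160)
obs 9: x=-1/4 → posterior Inverse-Gamma(27/2, 3227/80)
obs 10: x=1 → posterior Inverse-Gamma(14, 3587/80)
obs 11: x=-5/4 → posterior Inverse-Gamma(29/2, 7219/160)
obs 12: x=3/2 → posterior Inverse-Gamma(15, 8199/160)
obs 13: x=5/2 → posterior Inverse-Gamma(31/2, 9819/160)

alpha=31/2, beta=9819/160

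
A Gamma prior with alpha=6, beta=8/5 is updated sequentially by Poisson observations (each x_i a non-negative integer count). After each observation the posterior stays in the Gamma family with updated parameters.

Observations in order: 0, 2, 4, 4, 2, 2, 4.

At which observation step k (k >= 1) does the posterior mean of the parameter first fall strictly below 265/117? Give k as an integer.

obs 1: x=0 → posterior Gamma(6, 13/5)
obs 2: x=2 → posterior Gamma(8, 18/5)
obs 3: x=4 → posterior Gamma(12, 23/5)
obs 4: x=4 → posterior Gamma(16, 28/5)
obs 5: x=2 → posterior Gamma(18, 33/5)
obs 6: x=2 → posterior Gamma(20, 38/5)
obs 7: x=4 → posterior Gamma(24, 43/5)

k = 2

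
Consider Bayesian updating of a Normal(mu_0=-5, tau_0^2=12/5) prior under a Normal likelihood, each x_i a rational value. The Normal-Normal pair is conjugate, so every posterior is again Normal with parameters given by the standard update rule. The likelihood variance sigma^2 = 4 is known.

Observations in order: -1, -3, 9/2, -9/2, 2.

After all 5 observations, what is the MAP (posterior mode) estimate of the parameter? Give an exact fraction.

-31/20

obs 1: x=-1 → posterior Normal(-7/2, 3/2)
obs 2: x=-3 → posterior Normal(-37/11, 12/11)
obs 3: x=9/2 → posterior Normal(-47/28, 6/7)
obs 4: x=-9/2 → posterior Normal(-37/17, 12/17)
obs 5: x=2 → posterior Normal(-31/20, 3/5)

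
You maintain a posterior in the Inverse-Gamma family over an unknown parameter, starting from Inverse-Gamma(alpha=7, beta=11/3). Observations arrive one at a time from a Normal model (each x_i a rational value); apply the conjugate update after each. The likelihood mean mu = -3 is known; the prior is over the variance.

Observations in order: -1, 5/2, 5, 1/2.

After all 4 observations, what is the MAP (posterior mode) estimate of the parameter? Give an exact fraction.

707/120

obs 1: x=-1 → posterior Inverse-Gamma(15/2, 17/3)
obs 2: x=5/2 → posterior Inverse-Gamma(8, 499/24)
obs 3: x=5 → posterior Inverse-Gamma(17/2, 1267/24)
obs 4: x=1/2 → posterior Inverse-Gamma(9, 707/12)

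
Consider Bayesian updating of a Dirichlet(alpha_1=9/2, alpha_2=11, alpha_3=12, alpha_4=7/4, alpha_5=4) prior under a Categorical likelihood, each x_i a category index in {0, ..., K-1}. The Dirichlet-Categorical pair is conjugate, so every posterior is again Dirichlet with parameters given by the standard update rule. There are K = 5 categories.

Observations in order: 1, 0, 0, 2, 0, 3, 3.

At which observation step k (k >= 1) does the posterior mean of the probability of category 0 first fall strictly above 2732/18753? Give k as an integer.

k = 2

obs 1: x=1 → posterior Dirichlet(9/2, 12, 12, 7/4, 4)
obs 2: x=0 → posterior Dirichlet(11/2, 12, 12, 7/4, 4)
obs 3: x=0 → posterior Dirichlet(13/2, 12, 12, 7/4, 4)
obs 4: x=2 → posterior Dirichlet(13/2, 12, 13, 7/4, 4)
obs 5: x=0 → posterior Dirichlet(15/2, 12, 13, 7/4, 4)
obs 6: x=3 → posterior Dirichlet(15/2, 12, 13, 11/4, 4)
obs 7: x=3 → posterior Dirichlet(15/2, 12, 13, 15/4, 4)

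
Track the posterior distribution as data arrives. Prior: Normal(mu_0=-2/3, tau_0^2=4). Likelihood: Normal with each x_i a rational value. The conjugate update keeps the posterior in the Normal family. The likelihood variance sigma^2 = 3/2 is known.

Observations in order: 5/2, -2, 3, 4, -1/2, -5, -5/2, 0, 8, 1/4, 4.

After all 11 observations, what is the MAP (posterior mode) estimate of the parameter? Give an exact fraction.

obs 1: x=5/2 → posterior Normal(18/11, 12/11)
obs 2: x=-2 → posterior Normal(2/19, 12/19)
obs 3: x=3 → posterior Normal(26/27, 4/9)
obs 4: x=4 → posterior Normal(58/35, 12/35)
obs 5: x=-1/2 → posterior Normal(54/43, 12/43)
obs 6: x=-5 → posterior Normal(14/51, 4/17)
obs 7: x=-5/2 → posterior Normal(-6/59, 12/59)
obs 8: x=0 → posterior Normal(-6/67, 12/67)
obs 9: x=8 → posterior Normal(58/75, 4/25)
obs 10: x=1/4 → posterior Normal(60/83, 12/83)
obs 11: x=4 → posterior Normal(92/91, 12/91)

92/91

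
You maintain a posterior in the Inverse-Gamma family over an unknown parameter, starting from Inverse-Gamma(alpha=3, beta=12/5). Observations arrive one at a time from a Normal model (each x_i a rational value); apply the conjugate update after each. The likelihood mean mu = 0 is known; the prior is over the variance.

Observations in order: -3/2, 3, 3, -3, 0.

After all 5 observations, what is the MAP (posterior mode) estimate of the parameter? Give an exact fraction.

681/260

obs 1: x=-3/2 → posterior Inverse-Gamma(7/2, 141/40)
obs 2: x=3 → posterior Inverse-Gamma(4, 321/40)
obs 3: x=3 → posterior Inverse-Gamma(9/2, 501/40)
obs 4: x=-3 → posterior Inverse-Gamma(5, 681/40)
obs 5: x=0 → posterior Inverse-Gamma(11/2, 681/40)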